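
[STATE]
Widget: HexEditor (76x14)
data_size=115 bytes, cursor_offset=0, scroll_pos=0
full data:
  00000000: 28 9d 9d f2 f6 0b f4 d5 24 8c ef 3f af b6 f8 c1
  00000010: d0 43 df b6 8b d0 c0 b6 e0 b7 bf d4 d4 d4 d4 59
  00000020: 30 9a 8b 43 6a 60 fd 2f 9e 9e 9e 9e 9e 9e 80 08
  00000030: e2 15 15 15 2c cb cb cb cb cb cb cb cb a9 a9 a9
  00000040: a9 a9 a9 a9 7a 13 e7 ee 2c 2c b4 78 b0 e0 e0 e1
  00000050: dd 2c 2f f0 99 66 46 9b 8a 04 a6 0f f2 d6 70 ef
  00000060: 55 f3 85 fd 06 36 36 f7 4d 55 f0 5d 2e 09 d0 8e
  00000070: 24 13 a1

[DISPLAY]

00000000  28 9d 9d f2 f6 0b f4 d5  24 8c ef 3f af b6 f8 c1  |(.......$..?...
00000010  d0 43 df b6 8b d0 c0 b6  e0 b7 bf d4 d4 d4 d4 59  |.C.............
00000020  30 9a 8b 43 6a 60 fd 2f  9e 9e 9e 9e 9e 9e 80 08  |0..Cj`./.......
00000030  e2 15 15 15 2c cb cb cb  cb cb cb cb cb a9 a9 a9  |....,..........
00000040  a9 a9 a9 a9 7a 13 e7 ee  2c 2c b4 78 b0 e0 e0 e1  |....z...,,.x...
00000050  dd 2c 2f f0 99 66 46 9b  8a 04 a6 0f f2 d6 70 ef  |.,/..fF.......p
00000060  55 f3 85 fd 06 36 36 f7  4d 55 f0 5d 2e 09 d0 8e  |U....66.MU.]...
00000070  24 13 a1                                          |$..            
                                                                            
                                                                            
                                                                            
                                                                            
                                                                            
                                                                            


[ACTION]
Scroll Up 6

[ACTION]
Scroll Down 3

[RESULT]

00000030  e2 15 15 15 2c cb cb cb  cb cb cb cb cb a9 a9 a9  |....,..........
00000040  a9 a9 a9 a9 7a 13 e7 ee  2c 2c b4 78 b0 e0 e0 e1  |....z...,,.x...
00000050  dd 2c 2f f0 99 66 46 9b  8a 04 a6 0f f2 d6 70 ef  |.,/..fF.......p
00000060  55 f3 85 fd 06 36 36 f7  4d 55 f0 5d 2e 09 d0 8e  |U....66.MU.]...
00000070  24 13 a1                                          |$..            
                                                                            
                                                                            
                                                                            
                                                                            
                                                                            
                                                                            
                                                                            
                                                                            
                                                                            


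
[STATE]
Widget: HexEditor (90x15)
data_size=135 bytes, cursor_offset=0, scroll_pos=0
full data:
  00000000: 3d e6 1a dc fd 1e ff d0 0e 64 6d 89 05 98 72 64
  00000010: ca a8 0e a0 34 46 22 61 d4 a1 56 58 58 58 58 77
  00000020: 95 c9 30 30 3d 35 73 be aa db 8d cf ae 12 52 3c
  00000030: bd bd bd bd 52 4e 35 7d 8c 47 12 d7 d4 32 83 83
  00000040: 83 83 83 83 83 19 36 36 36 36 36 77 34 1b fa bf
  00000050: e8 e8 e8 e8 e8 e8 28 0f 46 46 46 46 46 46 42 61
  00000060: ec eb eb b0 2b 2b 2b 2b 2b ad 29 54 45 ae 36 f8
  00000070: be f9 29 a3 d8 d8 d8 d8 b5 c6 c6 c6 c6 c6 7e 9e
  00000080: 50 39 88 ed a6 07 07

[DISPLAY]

00000000  3D e6 1a dc fd 1e ff d0  0e 64 6d 89 05 98 72 64  |=........dm...rd|            
00000010  ca a8 0e a0 34 46 22 61  d4 a1 56 58 58 58 58 77  |....4F"a..VXXXXw|            
00000020  95 c9 30 30 3d 35 73 be  aa db 8d cf ae 12 52 3c  |..00=5s.......R<|            
00000030  bd bd bd bd 52 4e 35 7d  8c 47 12 d7 d4 32 83 83  |....RN5}.G...2..|            
00000040  83 83 83 83 83 19 36 36  36 36 36 77 34 1b fa bf  |......66666w4...|            
00000050  e8 e8 e8 e8 e8 e8 28 0f  46 46 46 46 46 46 42 61  |......(.FFFFFFBa|            
00000060  ec eb eb b0 2b 2b 2b 2b  2b ad 29 54 45 ae 36 f8  |....+++++.)TE.6.|            
00000070  be f9 29 a3 d8 d8 d8 d8  b5 c6 c6 c6 c6 c6 7e 9e  |..)...........~.|            
00000080  50 39 88 ed a6 07 07                              |P9.....         |            
                                                                                          
                                                                                          
                                                                                          
                                                                                          
                                                                                          
                                                                                          


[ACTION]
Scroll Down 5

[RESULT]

00000050  e8 e8 e8 e8 e8 e8 28 0f  46 46 46 46 46 46 42 61  |......(.FFFFFFBa|            
00000060  ec eb eb b0 2b 2b 2b 2b  2b ad 29 54 45 ae 36 f8  |....+++++.)TE.6.|            
00000070  be f9 29 a3 d8 d8 d8 d8  b5 c6 c6 c6 c6 c6 7e 9e  |..)...........~.|            
00000080  50 39 88 ed a6 07 07                              |P9.....         |            
                                                                                          
                                                                                          
                                                                                          
                                                                                          
                                                                                          
                                                                                          
                                                                                          
                                                                                          
                                                                                          
                                                                                          
                                                                                          


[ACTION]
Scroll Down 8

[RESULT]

00000080  50 39 88 ed a6 07 07                              |P9.....         |            
                                                                                          
                                                                                          
                                                                                          
                                                                                          
                                                                                          
                                                                                          
                                                                                          
                                                                                          
                                                                                          
                                                                                          
                                                                                          
                                                                                          
                                                                                          
                                                                                          


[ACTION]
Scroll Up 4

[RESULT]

00000040  83 83 83 83 83 19 36 36  36 36 36 77 34 1b fa bf  |......66666w4...|            
00000050  e8 e8 e8 e8 e8 e8 28 0f  46 46 46 46 46 46 42 61  |......(.FFFFFFBa|            
00000060  ec eb eb b0 2b 2b 2b 2b  2b ad 29 54 45 ae 36 f8  |....+++++.)TE.6.|            
00000070  be f9 29 a3 d8 d8 d8 d8  b5 c6 c6 c6 c6 c6 7e 9e  |..)...........~.|            
00000080  50 39 88 ed a6 07 07                              |P9.....         |            
                                                                                          
                                                                                          
                                                                                          
                                                                                          
                                                                                          
                                                                                          
                                                                                          
                                                                                          
                                                                                          
                                                                                          


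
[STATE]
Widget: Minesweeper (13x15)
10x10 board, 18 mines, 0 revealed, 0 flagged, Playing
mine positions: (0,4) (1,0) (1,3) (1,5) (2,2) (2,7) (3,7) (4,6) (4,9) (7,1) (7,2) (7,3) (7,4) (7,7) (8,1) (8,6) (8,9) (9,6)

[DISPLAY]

■■■■■■■■■■   
■■■■■■■■■■   
■■■■■■■■■■   
■■■■■■■■■■   
■■■■■■■■■■   
■■■■■■■■■■   
■■■■■■■■■■   
■■■■■■■■■■   
■■■■■■■■■■   
■■■■■■■■■■   
             
             
             
             
             


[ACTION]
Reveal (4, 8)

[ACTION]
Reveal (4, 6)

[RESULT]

■■■■✹■■■■■   
✹■■✹■✹■■■■   
■■✹■■■■✹■■   
■■■■■■■✹■■   
■■■■■■✹■2✹   
■■■■■■■■■■   
■■■■■■■■■■   
■✹✹✹✹■■✹■■   
■✹■■■■✹■■✹   
■■■■■■✹■■■   
             
             
             
             
             


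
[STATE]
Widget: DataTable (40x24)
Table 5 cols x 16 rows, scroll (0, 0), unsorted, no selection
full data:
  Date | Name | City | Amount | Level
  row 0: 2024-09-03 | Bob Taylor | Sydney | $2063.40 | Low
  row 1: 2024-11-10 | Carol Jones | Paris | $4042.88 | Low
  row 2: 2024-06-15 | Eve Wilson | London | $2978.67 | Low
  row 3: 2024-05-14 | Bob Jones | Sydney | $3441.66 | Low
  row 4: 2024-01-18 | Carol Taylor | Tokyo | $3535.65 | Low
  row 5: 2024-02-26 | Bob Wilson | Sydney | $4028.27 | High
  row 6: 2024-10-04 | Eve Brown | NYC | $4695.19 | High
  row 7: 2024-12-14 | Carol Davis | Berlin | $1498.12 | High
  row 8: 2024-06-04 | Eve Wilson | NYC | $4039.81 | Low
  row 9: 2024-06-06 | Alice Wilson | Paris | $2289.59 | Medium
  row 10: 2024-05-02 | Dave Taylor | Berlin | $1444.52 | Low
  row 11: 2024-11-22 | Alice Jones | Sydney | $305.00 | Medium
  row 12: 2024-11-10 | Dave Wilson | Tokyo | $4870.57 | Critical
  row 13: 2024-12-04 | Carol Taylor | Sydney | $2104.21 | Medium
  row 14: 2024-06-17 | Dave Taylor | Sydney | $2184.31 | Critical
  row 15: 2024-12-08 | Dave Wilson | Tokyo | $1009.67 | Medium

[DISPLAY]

Date      │Name        │City  │Amount  │
──────────┼────────────┼──────┼────────┼
2024-09-03│Bob Taylor  │Sydney│$2063.40│
2024-11-10│Carol Jones │Paris │$4042.88│
2024-06-15│Eve Wilson  │London│$2978.67│
2024-05-14│Bob Jones   │Sydney│$3441.66│
2024-01-18│Carol Taylor│Tokyo │$3535.65│
2024-02-26│Bob Wilson  │Sydney│$4028.27│
2024-10-04│Eve Brown   │NYC   │$4695.19│
2024-12-14│Carol Davis │Berlin│$1498.12│
2024-06-04│Eve Wilson  │NYC   │$4039.81│
2024-06-06│Alice Wilson│Paris │$2289.59│
2024-05-02│Dave Taylor │Berlin│$1444.52│
2024-11-22│Alice Jones │Sydney│$305.00 │
2024-11-10│Dave Wilson │Tokyo │$4870.57│
2024-12-04│Carol Taylor│Sydney│$2104.21│
2024-06-17│Dave Taylor │Sydney│$2184.31│
2024-12-08│Dave Wilson │Tokyo │$1009.67│
                                        
                                        
                                        
                                        
                                        
                                        


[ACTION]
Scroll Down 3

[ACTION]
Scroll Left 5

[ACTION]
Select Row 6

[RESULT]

Date      │Name        │City  │Amount  │
──────────┼────────────┼──────┼────────┼
2024-09-03│Bob Taylor  │Sydney│$2063.40│
2024-11-10│Carol Jones │Paris │$4042.88│
2024-06-15│Eve Wilson  │London│$2978.67│
2024-05-14│Bob Jones   │Sydney│$3441.66│
2024-01-18│Carol Taylor│Tokyo │$3535.65│
2024-02-26│Bob Wilson  │Sydney│$4028.27│
>024-10-04│Eve Brown   │NYC   │$4695.19│
2024-12-14│Carol Davis │Berlin│$1498.12│
2024-06-04│Eve Wilson  │NYC   │$4039.81│
2024-06-06│Alice Wilson│Paris │$2289.59│
2024-05-02│Dave Taylor │Berlin│$1444.52│
2024-11-22│Alice Jones │Sydney│$305.00 │
2024-11-10│Dave Wilson │Tokyo │$4870.57│
2024-12-04│Carol Taylor│Sydney│$2104.21│
2024-06-17│Dave Taylor │Sydney│$2184.31│
2024-12-08│Dave Wilson │Tokyo │$1009.67│
                                        
                                        
                                        
                                        
                                        
                                        


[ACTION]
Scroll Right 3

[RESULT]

e      │Name        │City  │Amount  │Lev
───────┼────────────┼──────┼────────┼───
4-09-03│Bob Taylor  │Sydney│$2063.40│Low
4-11-10│Carol Jones │Paris │$4042.88│Low
4-06-15│Eve Wilson  │London│$2978.67│Low
4-05-14│Bob Jones   │Sydney│$3441.66│Low
4-01-18│Carol Taylor│Tokyo │$3535.65│Low
4-02-26│Bob Wilson  │Sydney│$4028.27│Hig
4-10-04│Eve Brown   │NYC   │$4695.19│Hig
4-12-14│Carol Davis │Berlin│$1498.12│Hig
4-06-04│Eve Wilson  │NYC   │$4039.81│Low
4-06-06│Alice Wilson│Paris │$2289.59│Med
4-05-02│Dave Taylor │Berlin│$1444.52│Low
4-11-22│Alice Jones │Sydney│$305.00 │Med
4-11-10│Dave Wilson │Tokyo │$4870.57│Cri
4-12-04│Carol Taylor│Sydney│$2104.21│Med
4-06-17│Dave Taylor │Sydney│$2184.31│Cri
4-12-08│Dave Wilson │Tokyo │$1009.67│Med
                                        
                                        
                                        
                                        
                                        
                                        


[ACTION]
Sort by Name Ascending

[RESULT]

e      │Name       ▲│City  │Amount  │Lev
───────┼────────────┼──────┼────────┼───
4-11-22│Alice Jones │Sydney│$305.00 │Med
4-06-06│Alice Wilson│Paris │$2289.59│Med
4-05-14│Bob Jones   │Sydney│$3441.66│Low
4-09-03│Bob Taylor  │Sydney│$2063.40│Low
4-02-26│Bob Wilson  │Sydney│$4028.27│Hig
4-12-14│Carol Davis │Berlin│$1498.12│Hig
4-11-10│Carol Jones │Paris │$4042.88│Low
4-01-18│Carol Taylor│Tokyo │$3535.65│Low
4-12-04│Carol Taylor│Sydney│$2104.21│Med
4-05-02│Dave Taylor │Berlin│$1444.52│Low
4-06-17│Dave Taylor │Sydney│$2184.31│Cri
4-11-10│Dave Wilson │Tokyo │$4870.57│Cri
4-12-08│Dave Wilson │Tokyo │$1009.67│Med
4-10-04│Eve Brown   │NYC   │$4695.19│Hig
4-06-15│Eve Wilson  │London│$2978.67│Low
4-06-04│Eve Wilson  │NYC   │$4039.81│Low
                                        
                                        
                                        
                                        
                                        
                                        


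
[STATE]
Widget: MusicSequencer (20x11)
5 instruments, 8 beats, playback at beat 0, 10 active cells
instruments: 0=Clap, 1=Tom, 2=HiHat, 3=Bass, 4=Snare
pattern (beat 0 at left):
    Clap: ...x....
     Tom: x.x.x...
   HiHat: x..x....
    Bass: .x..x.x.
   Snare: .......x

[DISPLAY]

      ▼1234567      
  Clap···█····      
   Tom█·█·█···      
 HiHat█··█····      
  Bass·█··█·█·      
 Snare·······█      
                    
                    
                    
                    
                    


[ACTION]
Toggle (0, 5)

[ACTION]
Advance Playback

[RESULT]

      0▼234567      
  Clap···█·█··      
   Tom█·█·█···      
 HiHat█··█····      
  Bass·█··█·█·      
 Snare·······█      
                    
                    
                    
                    
                    


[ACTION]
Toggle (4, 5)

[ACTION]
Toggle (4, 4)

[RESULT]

      0▼234567      
  Clap···█·█··      
   Tom█·█·█···      
 HiHat█··█····      
  Bass·█··█·█·      
 Snare····██·█      
                    
                    
                    
                    
                    


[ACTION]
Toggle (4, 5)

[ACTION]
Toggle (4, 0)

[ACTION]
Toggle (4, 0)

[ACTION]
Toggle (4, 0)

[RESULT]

      0▼234567      
  Clap···█·█··      
   Tom█·█·█···      
 HiHat█··█····      
  Bass·█··█·█·      
 Snare█···█··█      
                    
                    
                    
                    
                    


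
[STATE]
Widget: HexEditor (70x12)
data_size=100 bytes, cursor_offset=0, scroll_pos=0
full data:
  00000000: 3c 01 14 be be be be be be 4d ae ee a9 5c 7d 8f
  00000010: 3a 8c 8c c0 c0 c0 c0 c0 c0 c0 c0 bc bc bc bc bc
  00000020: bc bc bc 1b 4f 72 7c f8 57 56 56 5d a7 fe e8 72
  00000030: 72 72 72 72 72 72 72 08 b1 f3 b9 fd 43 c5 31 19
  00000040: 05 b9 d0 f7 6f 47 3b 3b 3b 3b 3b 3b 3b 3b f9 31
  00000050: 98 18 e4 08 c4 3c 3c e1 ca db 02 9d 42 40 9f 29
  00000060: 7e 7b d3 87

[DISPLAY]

00000000  3C 01 14 be be be be be  be 4d ae ee a9 5c 7d 8f  |<........
00000010  3a 8c 8c c0 c0 c0 c0 c0  c0 c0 c0 bc bc bc bc bc  |:........
00000020  bc bc bc 1b 4f 72 7c f8  57 56 56 5d a7 fe e8 72  |....Or|.W
00000030  72 72 72 72 72 72 72 08  b1 f3 b9 fd 43 c5 31 19  |rrrrrrr..
00000040  05 b9 d0 f7 6f 47 3b 3b  3b 3b 3b 3b 3b 3b f9 31  |....oG;;;
00000050  98 18 e4 08 c4 3c 3c e1  ca db 02 9d 42 40 9f 29  |.....<<..
00000060  7e 7b d3 87                                       |~{..     
                                                                      
                                                                      
                                                                      
                                                                      
                                                                      


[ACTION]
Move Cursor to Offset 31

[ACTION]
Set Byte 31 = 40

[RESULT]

00000000  3c 01 14 be be be be be  be 4d ae ee a9 5c 7d 8f  |<........
00000010  3a 8c 8c c0 c0 c0 c0 c0  c0 c0 c0 bc bc bc bc 40  |:........
00000020  bc bc bc 1b 4f 72 7c f8  57 56 56 5d a7 fe e8 72  |....Or|.W
00000030  72 72 72 72 72 72 72 08  b1 f3 b9 fd 43 c5 31 19  |rrrrrrr..
00000040  05 b9 d0 f7 6f 47 3b 3b  3b 3b 3b 3b 3b 3b f9 31  |....oG;;;
00000050  98 18 e4 08 c4 3c 3c e1  ca db 02 9d 42 40 9f 29  |.....<<..
00000060  7e 7b d3 87                                       |~{..     
                                                                      
                                                                      
                                                                      
                                                                      
                                                                      


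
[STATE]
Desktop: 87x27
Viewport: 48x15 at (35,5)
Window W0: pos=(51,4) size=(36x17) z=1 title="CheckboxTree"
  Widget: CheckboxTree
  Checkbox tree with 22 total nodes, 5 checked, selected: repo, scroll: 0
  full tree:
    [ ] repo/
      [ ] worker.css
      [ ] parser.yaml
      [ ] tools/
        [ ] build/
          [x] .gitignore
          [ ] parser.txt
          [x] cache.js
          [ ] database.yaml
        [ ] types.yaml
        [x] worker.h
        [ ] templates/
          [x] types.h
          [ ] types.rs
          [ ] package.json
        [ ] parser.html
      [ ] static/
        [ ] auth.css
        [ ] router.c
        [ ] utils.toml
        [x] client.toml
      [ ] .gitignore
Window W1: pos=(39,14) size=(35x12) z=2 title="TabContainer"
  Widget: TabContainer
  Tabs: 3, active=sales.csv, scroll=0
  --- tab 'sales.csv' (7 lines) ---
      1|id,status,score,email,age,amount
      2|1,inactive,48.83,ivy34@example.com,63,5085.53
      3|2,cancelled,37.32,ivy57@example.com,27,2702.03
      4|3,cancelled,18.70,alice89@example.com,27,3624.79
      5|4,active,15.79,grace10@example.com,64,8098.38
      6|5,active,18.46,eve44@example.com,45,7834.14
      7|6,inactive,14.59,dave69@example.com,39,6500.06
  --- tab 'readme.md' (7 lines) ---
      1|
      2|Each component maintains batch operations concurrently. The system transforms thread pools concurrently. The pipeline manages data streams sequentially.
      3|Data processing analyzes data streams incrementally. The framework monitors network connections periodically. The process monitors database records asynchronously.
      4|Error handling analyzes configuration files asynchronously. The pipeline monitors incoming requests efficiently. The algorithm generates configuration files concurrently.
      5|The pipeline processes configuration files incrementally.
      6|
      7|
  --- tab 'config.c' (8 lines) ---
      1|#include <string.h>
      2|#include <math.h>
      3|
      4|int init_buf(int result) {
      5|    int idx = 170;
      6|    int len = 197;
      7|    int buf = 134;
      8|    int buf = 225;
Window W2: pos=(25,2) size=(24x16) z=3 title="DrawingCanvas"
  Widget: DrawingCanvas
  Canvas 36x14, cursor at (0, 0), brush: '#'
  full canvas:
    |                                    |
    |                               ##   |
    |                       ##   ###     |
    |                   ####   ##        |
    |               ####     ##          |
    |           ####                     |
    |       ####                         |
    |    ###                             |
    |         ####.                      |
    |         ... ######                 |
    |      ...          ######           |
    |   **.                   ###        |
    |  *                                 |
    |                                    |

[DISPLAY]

             ┃  ┃ CheckboxTree                  
             ┃  ┠───────────────────────────────
             ┃  ┃>[-] repo/                     
          ###┃  ┃   [ ] worker.css              
      ####   ┃  ┃   [ ] parser.yaml             
  ####       ┃  ┃   [-] tools/                  
##           ┃  ┃     [-] build/                
             ┃  ┃       [x] .gitignore          
####.        ┃  ┃       [ ] parser.txt          
... ######   ┃━━━━━━━━━━━━━━━━━━━━━━━━┓         
          ###┃iner                    ┃ml       
             ┃────────────────────────┨         
━━━━━━━━━━━━━┛v]│ readme.md │ config.c┃         
    ┃─────────────────────────────────┃         
    ┃id,status,score,email,age,amount ┃         


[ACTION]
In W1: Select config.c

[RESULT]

             ┃  ┃ CheckboxTree                  
             ┃  ┠───────────────────────────────
             ┃  ┃>[-] repo/                     
          ###┃  ┃   [ ] worker.css              
      ####   ┃  ┃   [ ] parser.yaml             
  ####       ┃  ┃   [-] tools/                  
##           ┃  ┃     [-] build/                
             ┃  ┃       [x] .gitignore          
####.        ┃  ┃       [ ] parser.txt          
... ######   ┃━━━━━━━━━━━━━━━━━━━━━━━━┓         
          ###┃iner                    ┃ml       
             ┃────────────────────────┨         
━━━━━━━━━━━━━┛v │ readme.md │[config.c┃         
    ┃─────────────────────────────────┃         
    ┃#include <string.h>              ┃         


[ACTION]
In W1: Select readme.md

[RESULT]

             ┃  ┃ CheckboxTree                  
             ┃  ┠───────────────────────────────
             ┃  ┃>[-] repo/                     
          ###┃  ┃   [ ] worker.css              
      ####   ┃  ┃   [ ] parser.yaml             
  ####       ┃  ┃   [-] tools/                  
##           ┃  ┃     [-] build/                
             ┃  ┃       [x] .gitignore          
####.        ┃  ┃       [ ] parser.txt          
... ######   ┃━━━━━━━━━━━━━━━━━━━━━━━━┓         
          ###┃iner                    ┃ml       
             ┃────────────────────────┨         
━━━━━━━━━━━━━┛v │[readme.md]│ config.c┃         
    ┃─────────────────────────────────┃         
    ┃                                 ┃         


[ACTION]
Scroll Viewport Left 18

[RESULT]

        ┃+                     ┃  ┃ CheckboxTree
        ┃                      ┃  ┠─────────────
        ┃                      ┃  ┃>[-] repo/   
        ┃                   ###┃  ┃   [ ] worker
        ┃               ####   ┃  ┃   [ ] parser
        ┃           ####       ┃  ┃   [-] tools/
        ┃       ####           ┃  ┃     [-] buil
        ┃    ###               ┃  ┃       [x] .g
        ┃         ####.        ┃  ┃       [ ] pa
        ┃         ... ######   ┃━━━━━━━━━━━━━━━━
        ┃      ...          ###┃iner            
        ┃   **.                ┃────────────────
        ┗━━━━━━━━━━━━━━━━━━━━━━┛v │[readme.md]│ 
                      ┃─────────────────────────
                      ┃                         


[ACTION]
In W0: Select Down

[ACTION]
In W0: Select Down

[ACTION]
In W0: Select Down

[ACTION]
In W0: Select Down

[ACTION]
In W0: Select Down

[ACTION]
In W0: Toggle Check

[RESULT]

        ┃+                     ┃  ┃ CheckboxTree
        ┃                      ┃  ┠─────────────
        ┃                      ┃  ┃ [-] repo/   
        ┃                   ###┃  ┃   [ ] worker
        ┃               ####   ┃  ┃   [ ] parser
        ┃           ####       ┃  ┃   [-] tools/
        ┃       ####           ┃  ┃     [-] buil
        ┃    ###               ┃  ┃>      [ ] .g
        ┃         ####.        ┃  ┃       [ ] pa
        ┃         ... ######   ┃━━━━━━━━━━━━━━━━
        ┃      ...          ###┃iner            
        ┃   **.                ┃────────────────
        ┗━━━━━━━━━━━━━━━━━━━━━━┛v │[readme.md]│ 
                      ┃─────────────────────────
                      ┃                         


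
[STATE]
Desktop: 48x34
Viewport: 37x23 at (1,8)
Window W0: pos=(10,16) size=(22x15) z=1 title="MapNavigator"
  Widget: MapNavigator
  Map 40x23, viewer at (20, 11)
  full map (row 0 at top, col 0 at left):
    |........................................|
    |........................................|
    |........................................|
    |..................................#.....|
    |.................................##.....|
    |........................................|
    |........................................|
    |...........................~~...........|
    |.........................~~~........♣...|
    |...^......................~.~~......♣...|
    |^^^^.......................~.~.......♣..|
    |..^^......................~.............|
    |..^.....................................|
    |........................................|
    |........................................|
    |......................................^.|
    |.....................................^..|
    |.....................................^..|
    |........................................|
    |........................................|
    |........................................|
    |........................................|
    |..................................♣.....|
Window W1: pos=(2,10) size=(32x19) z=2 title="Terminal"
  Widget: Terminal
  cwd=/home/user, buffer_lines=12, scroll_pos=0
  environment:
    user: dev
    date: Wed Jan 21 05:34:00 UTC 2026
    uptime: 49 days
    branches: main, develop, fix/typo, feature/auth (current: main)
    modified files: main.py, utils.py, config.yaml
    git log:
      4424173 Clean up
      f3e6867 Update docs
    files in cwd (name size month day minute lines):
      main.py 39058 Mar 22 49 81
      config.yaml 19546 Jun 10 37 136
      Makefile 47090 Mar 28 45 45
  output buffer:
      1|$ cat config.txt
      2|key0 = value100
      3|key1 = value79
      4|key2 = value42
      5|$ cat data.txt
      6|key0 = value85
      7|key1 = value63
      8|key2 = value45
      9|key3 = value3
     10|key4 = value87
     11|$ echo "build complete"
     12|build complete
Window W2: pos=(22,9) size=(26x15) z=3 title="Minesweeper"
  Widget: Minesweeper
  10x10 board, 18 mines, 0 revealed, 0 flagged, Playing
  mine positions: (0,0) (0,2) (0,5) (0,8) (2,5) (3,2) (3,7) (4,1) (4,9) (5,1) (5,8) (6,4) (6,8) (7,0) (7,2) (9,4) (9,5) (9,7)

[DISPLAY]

                                     
                     ┏━━━━━━━━━━━━━━━
 ┏━━━━━━━━━━━━━━━━━━━┃ Minesweeper   
 ┃ Terminal          ┠───────────────
 ┠───────────────────┃■■■■■■■■■■     
 ┃$ cat config.txt   ┃■■■■■■■■■■     
 ┃key0 = value100    ┃■■■■■■■■■■     
 ┃key1 = value79     ┃■■■■■■■■■■     
 ┃key2 = value42     ┃■■■■■■■■■■     
 ┃$ cat data.txt     ┃■■■■■■■■■■     
 ┃key0 = value85     ┃■■■■■■■■■■     
 ┃key1 = value63     ┃■■■■■■■■■■     
 ┃key2 = value45     ┃■■■■■■■■■■     
 ┃key3 = value3      ┃■■■■■■■■■■     
 ┃key4 = value87     ┃               
 ┃$ echo "build compl┗━━━━━━━━━━━━━━━
 ┃build complete                ┃    
 ┃$ █                           ┃    
 ┃                              ┃    
 ┃                              ┃    
 ┗━━━━━━━━━━━━━━━━━━━━━━━━━━━━━━┛    
         ┃....................┃      
         ┗━━━━━━━━━━━━━━━━━━━━┛      


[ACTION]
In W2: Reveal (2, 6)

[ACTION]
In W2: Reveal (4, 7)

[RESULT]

                                     
                     ┏━━━━━━━━━━━━━━━
 ┏━━━━━━━━━━━━━━━━━━━┃ Minesweeper   
 ┃ Terminal          ┠───────────────
 ┠───────────────────┃■■■■■■■■■■     
 ┃$ cat config.txt   ┃■■■■■■■■■■     
 ┃key0 = value100    ┃■■■■■■2■■■     
 ┃key1 = value79     ┃■■■■■■■■■■     
 ┃key2 = value42     ┃■■■■■■■2■■     
 ┃$ cat data.txt     ┃■■■■■■■■■■     
 ┃key0 = value85     ┃■■■■■■■■■■     
 ┃key1 = value63     ┃■■■■■■■■■■     
 ┃key2 = value45     ┃■■■■■■■■■■     
 ┃key3 = value3      ┃■■■■■■■■■■     
 ┃key4 = value87     ┃               
 ┃$ echo "build compl┗━━━━━━━━━━━━━━━
 ┃build complete                ┃    
 ┃$ █                           ┃    
 ┃                              ┃    
 ┃                              ┃    
 ┗━━━━━━━━━━━━━━━━━━━━━━━━━━━━━━┛    
         ┃....................┃      
         ┗━━━━━━━━━━━━━━━━━━━━┛      


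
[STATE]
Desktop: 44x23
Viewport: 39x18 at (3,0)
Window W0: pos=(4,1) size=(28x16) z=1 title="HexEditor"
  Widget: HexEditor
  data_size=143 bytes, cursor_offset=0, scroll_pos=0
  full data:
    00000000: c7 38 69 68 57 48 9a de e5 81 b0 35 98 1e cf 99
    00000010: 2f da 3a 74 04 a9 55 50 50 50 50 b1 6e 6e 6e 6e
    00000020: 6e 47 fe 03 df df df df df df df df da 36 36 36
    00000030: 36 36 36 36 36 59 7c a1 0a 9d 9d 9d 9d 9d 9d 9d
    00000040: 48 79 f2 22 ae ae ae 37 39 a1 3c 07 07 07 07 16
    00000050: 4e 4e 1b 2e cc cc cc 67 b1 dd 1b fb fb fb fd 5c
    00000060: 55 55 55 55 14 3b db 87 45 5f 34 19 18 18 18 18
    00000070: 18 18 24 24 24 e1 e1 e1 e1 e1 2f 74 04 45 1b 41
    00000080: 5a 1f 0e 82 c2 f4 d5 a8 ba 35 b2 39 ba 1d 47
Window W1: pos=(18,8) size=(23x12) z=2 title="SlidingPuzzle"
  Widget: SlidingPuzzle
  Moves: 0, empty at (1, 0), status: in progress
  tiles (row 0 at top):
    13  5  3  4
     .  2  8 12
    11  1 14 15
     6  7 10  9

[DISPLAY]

                                       
 ┏━━━━━━━━━━━━━━━━━━━━━━━━━━┓          
 ┃ HexEditor                ┃          
 ┠──────────────────────────┨          
 ┃00000000  C7 38 69 68 57 4┃          
 ┃00000010  2f da 3a 74 04 a┃          
 ┃00000020  6e 47 fe 03 df d┃          
 ┃00000030  36 36 36 36 36 5┃          
 ┃00000040  48 ┏━━━━━━━━━━━━━━━━━━━━━┓ 
 ┃00000050  4e ┃ SlidingPuzzle       ┃ 
 ┃00000060  55 ┠─────────────────────┨ 
 ┃00000070  18 ┃┌────┬────┬────┬────┐┃ 
 ┃00000080  5a ┃│ 13 │  5 │  3 │  4 │┃ 
 ┃             ┃├────┼────┼────┼────┤┃ 
 ┃             ┃│    │  2 │  8 │ 12 │┃ 
 ┃             ┃├────┼────┼────┼────┤┃ 
 ┗━━━━━━━━━━━━━┃│ 11 │  1 │ 14 │ 15 │┃ 
               ┃├────┼────┼────┼────┤┃ 


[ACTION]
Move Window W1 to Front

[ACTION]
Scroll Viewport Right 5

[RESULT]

                                       
━━━━━━━━━━━━━━━━━━━━━━━━━━┓            
 HexEditor                ┃            
──────────────────────────┨            
00000000  C7 38 69 68 57 4┃            
00000010  2f da 3a 74 04 a┃            
00000020  6e 47 fe 03 df d┃            
00000030  36 36 36 36 36 5┃            
00000040  48 ┏━━━━━━━━━━━━━━━━━━━━━┓   
00000050  4e ┃ SlidingPuzzle       ┃   
00000060  55 ┠─────────────────────┨   
00000070  18 ┃┌────┬────┬────┬────┐┃   
00000080  5a ┃│ 13 │  5 │  3 │  4 │┃   
             ┃├────┼────┼────┼────┤┃   
             ┃│    │  2 │  8 │ 12 │┃   
             ┃├────┼────┼────┼────┤┃   
━━━━━━━━━━━━━┃│ 11 │  1 │ 14 │ 15 │┃   
             ┃├────┼────┼────┼────┤┃   


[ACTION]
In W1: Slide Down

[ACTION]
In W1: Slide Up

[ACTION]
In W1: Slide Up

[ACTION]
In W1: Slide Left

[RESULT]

                                       
━━━━━━━━━━━━━━━━━━━━━━━━━━┓            
 HexEditor                ┃            
──────────────────────────┨            
00000000  C7 38 69 68 57 4┃            
00000010  2f da 3a 74 04 a┃            
00000020  6e 47 fe 03 df d┃            
00000030  36 36 36 36 36 5┃            
00000040  48 ┏━━━━━━━━━━━━━━━━━━━━━┓   
00000050  4e ┃ SlidingPuzzle       ┃   
00000060  55 ┠─────────────────────┨   
00000070  18 ┃┌────┬────┬────┬────┐┃   
00000080  5a ┃│ 13 │  5 │  3 │  4 │┃   
             ┃├────┼────┼────┼────┤┃   
             ┃│ 11 │  2 │  8 │ 12 │┃   
             ┃├────┼────┼────┼────┤┃   
━━━━━━━━━━━━━┃│  1 │    │ 14 │ 15 │┃   
             ┃├────┼────┼────┼────┤┃   


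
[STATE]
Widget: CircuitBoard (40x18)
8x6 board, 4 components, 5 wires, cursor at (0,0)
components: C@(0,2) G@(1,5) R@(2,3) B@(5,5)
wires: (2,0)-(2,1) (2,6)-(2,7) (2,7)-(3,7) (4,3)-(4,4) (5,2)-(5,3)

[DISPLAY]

   0 1 2 3 4 5 6 7                      
0  [.]      C                           
                                        
1                       G               
                                        
2   · ─ ·       R           · ─ ·       
                                │       
3                               ·       
                                        
4               · ─ ·                   
                                        
5           · ─ ·       B               
Cursor: (0,0)                           
                                        
                                        
                                        
                                        
                                        


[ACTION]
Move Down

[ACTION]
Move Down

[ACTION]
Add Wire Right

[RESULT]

   0 1 2 3 4 5 6 7                      
0           C                           
                                        
1                       G               
                                        
2  [.]─ ·       R           · ─ ·       
                                │       
3                               ·       
                                        
4               · ─ ·                   
                                        
5           · ─ ·       B               
Cursor: (2,0)                           
                                        
                                        
                                        
                                        
                                        


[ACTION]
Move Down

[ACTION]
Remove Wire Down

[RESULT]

   0 1 2 3 4 5 6 7                      
0           C                           
                                        
1                       G               
                                        
2   · ─ ·       R           · ─ ·       
                                │       
3  [.]                          ·       
                                        
4               · ─ ·                   
                                        
5           · ─ ·       B               
Cursor: (3,0)                           
                                        
                                        
                                        
                                        
                                        


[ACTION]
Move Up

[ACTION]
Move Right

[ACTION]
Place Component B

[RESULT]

   0 1 2 3 4 5 6 7                      
0           C                           
                                        
1                       G               
                                        
2   · ─[B]      R           · ─ ·       
                                │       
3                               ·       
                                        
4               · ─ ·                   
                                        
5           · ─ ·       B               
Cursor: (2,1)                           
                                        
                                        
                                        
                                        
                                        
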